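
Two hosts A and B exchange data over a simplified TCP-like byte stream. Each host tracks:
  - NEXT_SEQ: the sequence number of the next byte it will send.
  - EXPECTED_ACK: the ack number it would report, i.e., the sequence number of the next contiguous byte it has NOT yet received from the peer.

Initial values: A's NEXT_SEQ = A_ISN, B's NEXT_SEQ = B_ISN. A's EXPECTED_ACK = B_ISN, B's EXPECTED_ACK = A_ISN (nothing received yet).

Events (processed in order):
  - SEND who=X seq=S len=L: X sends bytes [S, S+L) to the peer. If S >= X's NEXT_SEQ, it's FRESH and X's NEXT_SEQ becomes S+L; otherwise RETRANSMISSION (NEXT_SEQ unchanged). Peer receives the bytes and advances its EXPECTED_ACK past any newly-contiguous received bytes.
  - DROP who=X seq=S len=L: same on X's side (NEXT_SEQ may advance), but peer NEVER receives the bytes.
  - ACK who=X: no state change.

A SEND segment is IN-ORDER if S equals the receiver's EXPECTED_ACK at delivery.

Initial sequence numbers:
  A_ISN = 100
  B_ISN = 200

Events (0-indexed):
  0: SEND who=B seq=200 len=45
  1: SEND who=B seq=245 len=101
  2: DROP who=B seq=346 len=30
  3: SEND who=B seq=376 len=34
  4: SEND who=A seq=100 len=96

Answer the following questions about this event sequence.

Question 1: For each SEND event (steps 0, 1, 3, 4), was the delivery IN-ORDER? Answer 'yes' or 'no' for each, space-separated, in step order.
Answer: yes yes no yes

Derivation:
Step 0: SEND seq=200 -> in-order
Step 1: SEND seq=245 -> in-order
Step 3: SEND seq=376 -> out-of-order
Step 4: SEND seq=100 -> in-order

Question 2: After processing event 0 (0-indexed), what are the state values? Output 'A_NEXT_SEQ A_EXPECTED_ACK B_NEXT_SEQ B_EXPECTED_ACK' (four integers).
After event 0: A_seq=100 A_ack=245 B_seq=245 B_ack=100

100 245 245 100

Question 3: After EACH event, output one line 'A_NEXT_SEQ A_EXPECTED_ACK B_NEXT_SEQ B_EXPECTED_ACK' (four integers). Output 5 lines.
100 245 245 100
100 346 346 100
100 346 376 100
100 346 410 100
196 346 410 196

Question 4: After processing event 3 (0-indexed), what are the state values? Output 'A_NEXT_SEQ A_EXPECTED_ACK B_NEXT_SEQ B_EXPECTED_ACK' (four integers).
After event 0: A_seq=100 A_ack=245 B_seq=245 B_ack=100
After event 1: A_seq=100 A_ack=346 B_seq=346 B_ack=100
After event 2: A_seq=100 A_ack=346 B_seq=376 B_ack=100
After event 3: A_seq=100 A_ack=346 B_seq=410 B_ack=100

100 346 410 100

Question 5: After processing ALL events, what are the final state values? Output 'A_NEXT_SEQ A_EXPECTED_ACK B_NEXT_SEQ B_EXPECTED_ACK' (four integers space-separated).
Answer: 196 346 410 196

Derivation:
After event 0: A_seq=100 A_ack=245 B_seq=245 B_ack=100
After event 1: A_seq=100 A_ack=346 B_seq=346 B_ack=100
After event 2: A_seq=100 A_ack=346 B_seq=376 B_ack=100
After event 3: A_seq=100 A_ack=346 B_seq=410 B_ack=100
After event 4: A_seq=196 A_ack=346 B_seq=410 B_ack=196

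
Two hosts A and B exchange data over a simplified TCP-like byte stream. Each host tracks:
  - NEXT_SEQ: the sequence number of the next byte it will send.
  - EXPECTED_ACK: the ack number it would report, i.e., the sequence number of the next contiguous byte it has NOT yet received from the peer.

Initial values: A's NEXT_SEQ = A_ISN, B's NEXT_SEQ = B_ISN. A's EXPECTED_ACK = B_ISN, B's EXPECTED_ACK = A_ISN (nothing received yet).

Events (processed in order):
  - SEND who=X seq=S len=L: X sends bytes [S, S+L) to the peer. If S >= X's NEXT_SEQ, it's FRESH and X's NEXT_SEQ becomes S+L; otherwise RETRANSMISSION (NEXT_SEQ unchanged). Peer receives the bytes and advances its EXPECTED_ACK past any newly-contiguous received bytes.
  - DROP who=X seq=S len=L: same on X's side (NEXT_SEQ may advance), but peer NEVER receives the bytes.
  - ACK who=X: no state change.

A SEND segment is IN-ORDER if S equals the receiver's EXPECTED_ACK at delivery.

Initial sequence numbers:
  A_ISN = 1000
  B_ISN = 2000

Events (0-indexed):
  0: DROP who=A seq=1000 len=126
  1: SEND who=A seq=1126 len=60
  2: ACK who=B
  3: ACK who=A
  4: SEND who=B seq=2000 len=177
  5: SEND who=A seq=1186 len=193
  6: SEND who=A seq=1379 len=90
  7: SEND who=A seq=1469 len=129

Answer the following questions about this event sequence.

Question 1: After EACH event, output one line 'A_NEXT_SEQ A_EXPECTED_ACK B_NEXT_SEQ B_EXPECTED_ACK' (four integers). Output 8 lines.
1126 2000 2000 1000
1186 2000 2000 1000
1186 2000 2000 1000
1186 2000 2000 1000
1186 2177 2177 1000
1379 2177 2177 1000
1469 2177 2177 1000
1598 2177 2177 1000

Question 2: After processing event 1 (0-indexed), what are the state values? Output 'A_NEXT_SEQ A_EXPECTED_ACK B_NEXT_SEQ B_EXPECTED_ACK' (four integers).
After event 0: A_seq=1126 A_ack=2000 B_seq=2000 B_ack=1000
After event 1: A_seq=1186 A_ack=2000 B_seq=2000 B_ack=1000

1186 2000 2000 1000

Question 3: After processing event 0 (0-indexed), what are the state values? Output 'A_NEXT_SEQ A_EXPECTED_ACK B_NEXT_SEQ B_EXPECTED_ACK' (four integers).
After event 0: A_seq=1126 A_ack=2000 B_seq=2000 B_ack=1000

1126 2000 2000 1000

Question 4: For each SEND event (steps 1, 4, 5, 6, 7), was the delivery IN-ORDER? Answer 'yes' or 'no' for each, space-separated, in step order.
Step 1: SEND seq=1126 -> out-of-order
Step 4: SEND seq=2000 -> in-order
Step 5: SEND seq=1186 -> out-of-order
Step 6: SEND seq=1379 -> out-of-order
Step 7: SEND seq=1469 -> out-of-order

Answer: no yes no no no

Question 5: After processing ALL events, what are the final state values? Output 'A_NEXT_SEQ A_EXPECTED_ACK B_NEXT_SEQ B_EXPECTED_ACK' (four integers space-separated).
After event 0: A_seq=1126 A_ack=2000 B_seq=2000 B_ack=1000
After event 1: A_seq=1186 A_ack=2000 B_seq=2000 B_ack=1000
After event 2: A_seq=1186 A_ack=2000 B_seq=2000 B_ack=1000
After event 3: A_seq=1186 A_ack=2000 B_seq=2000 B_ack=1000
After event 4: A_seq=1186 A_ack=2177 B_seq=2177 B_ack=1000
After event 5: A_seq=1379 A_ack=2177 B_seq=2177 B_ack=1000
After event 6: A_seq=1469 A_ack=2177 B_seq=2177 B_ack=1000
After event 7: A_seq=1598 A_ack=2177 B_seq=2177 B_ack=1000

Answer: 1598 2177 2177 1000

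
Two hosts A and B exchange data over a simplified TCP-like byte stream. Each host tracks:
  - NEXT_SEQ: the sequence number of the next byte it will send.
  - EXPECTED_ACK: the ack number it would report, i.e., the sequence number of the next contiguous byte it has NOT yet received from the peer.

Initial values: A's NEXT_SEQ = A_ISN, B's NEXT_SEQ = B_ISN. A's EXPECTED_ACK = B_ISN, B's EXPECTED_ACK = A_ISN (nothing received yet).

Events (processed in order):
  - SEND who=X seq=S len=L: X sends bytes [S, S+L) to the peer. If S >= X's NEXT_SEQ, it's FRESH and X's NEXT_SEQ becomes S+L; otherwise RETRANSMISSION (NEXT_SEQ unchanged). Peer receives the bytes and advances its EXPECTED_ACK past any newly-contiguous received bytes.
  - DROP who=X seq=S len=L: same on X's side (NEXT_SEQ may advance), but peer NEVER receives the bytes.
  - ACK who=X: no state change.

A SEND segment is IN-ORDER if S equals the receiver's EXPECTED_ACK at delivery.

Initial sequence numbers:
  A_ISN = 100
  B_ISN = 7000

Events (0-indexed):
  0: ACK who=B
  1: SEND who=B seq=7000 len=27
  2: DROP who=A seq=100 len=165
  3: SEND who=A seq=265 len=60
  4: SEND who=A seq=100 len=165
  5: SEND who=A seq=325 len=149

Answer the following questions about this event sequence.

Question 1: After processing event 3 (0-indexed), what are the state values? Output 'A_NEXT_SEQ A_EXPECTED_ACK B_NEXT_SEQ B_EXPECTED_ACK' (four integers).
After event 0: A_seq=100 A_ack=7000 B_seq=7000 B_ack=100
After event 1: A_seq=100 A_ack=7027 B_seq=7027 B_ack=100
After event 2: A_seq=265 A_ack=7027 B_seq=7027 B_ack=100
After event 3: A_seq=325 A_ack=7027 B_seq=7027 B_ack=100

325 7027 7027 100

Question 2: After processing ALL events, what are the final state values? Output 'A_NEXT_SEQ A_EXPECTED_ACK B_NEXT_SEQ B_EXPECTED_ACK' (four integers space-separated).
After event 0: A_seq=100 A_ack=7000 B_seq=7000 B_ack=100
After event 1: A_seq=100 A_ack=7027 B_seq=7027 B_ack=100
After event 2: A_seq=265 A_ack=7027 B_seq=7027 B_ack=100
After event 3: A_seq=325 A_ack=7027 B_seq=7027 B_ack=100
After event 4: A_seq=325 A_ack=7027 B_seq=7027 B_ack=325
After event 5: A_seq=474 A_ack=7027 B_seq=7027 B_ack=474

Answer: 474 7027 7027 474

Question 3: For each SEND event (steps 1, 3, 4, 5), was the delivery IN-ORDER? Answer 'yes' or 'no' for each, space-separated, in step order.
Answer: yes no yes yes

Derivation:
Step 1: SEND seq=7000 -> in-order
Step 3: SEND seq=265 -> out-of-order
Step 4: SEND seq=100 -> in-order
Step 5: SEND seq=325 -> in-order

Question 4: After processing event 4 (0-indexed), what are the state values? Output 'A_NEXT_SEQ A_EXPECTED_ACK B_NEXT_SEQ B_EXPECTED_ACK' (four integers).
After event 0: A_seq=100 A_ack=7000 B_seq=7000 B_ack=100
After event 1: A_seq=100 A_ack=7027 B_seq=7027 B_ack=100
After event 2: A_seq=265 A_ack=7027 B_seq=7027 B_ack=100
After event 3: A_seq=325 A_ack=7027 B_seq=7027 B_ack=100
After event 4: A_seq=325 A_ack=7027 B_seq=7027 B_ack=325

325 7027 7027 325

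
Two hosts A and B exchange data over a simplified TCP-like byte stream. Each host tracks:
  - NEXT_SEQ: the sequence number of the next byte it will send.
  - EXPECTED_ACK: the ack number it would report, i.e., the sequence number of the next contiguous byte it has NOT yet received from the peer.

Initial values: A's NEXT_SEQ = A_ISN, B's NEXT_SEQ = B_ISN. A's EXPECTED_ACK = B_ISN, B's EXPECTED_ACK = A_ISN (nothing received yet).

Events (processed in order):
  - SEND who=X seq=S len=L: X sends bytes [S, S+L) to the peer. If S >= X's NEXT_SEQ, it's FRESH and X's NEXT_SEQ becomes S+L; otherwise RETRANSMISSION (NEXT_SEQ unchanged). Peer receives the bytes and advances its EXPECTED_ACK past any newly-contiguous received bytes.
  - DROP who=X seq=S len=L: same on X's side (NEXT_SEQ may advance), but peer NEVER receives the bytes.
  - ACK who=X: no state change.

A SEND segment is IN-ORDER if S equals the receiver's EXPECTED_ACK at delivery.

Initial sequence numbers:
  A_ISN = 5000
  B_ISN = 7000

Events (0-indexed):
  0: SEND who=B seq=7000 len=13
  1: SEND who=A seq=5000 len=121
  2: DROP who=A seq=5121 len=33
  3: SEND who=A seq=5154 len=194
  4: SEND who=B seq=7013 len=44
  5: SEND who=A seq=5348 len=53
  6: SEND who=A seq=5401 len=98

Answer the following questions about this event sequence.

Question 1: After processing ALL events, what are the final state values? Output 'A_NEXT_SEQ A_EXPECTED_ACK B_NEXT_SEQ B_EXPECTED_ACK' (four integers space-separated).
Answer: 5499 7057 7057 5121

Derivation:
After event 0: A_seq=5000 A_ack=7013 B_seq=7013 B_ack=5000
After event 1: A_seq=5121 A_ack=7013 B_seq=7013 B_ack=5121
After event 2: A_seq=5154 A_ack=7013 B_seq=7013 B_ack=5121
After event 3: A_seq=5348 A_ack=7013 B_seq=7013 B_ack=5121
After event 4: A_seq=5348 A_ack=7057 B_seq=7057 B_ack=5121
After event 5: A_seq=5401 A_ack=7057 B_seq=7057 B_ack=5121
After event 6: A_seq=5499 A_ack=7057 B_seq=7057 B_ack=5121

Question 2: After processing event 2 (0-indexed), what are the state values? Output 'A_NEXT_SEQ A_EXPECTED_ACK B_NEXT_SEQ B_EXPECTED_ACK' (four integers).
After event 0: A_seq=5000 A_ack=7013 B_seq=7013 B_ack=5000
After event 1: A_seq=5121 A_ack=7013 B_seq=7013 B_ack=5121
After event 2: A_seq=5154 A_ack=7013 B_seq=7013 B_ack=5121

5154 7013 7013 5121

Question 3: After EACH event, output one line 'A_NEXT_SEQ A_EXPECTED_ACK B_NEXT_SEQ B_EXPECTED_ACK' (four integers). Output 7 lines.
5000 7013 7013 5000
5121 7013 7013 5121
5154 7013 7013 5121
5348 7013 7013 5121
5348 7057 7057 5121
5401 7057 7057 5121
5499 7057 7057 5121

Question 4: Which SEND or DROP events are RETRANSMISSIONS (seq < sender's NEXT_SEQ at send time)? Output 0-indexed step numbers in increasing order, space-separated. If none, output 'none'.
Step 0: SEND seq=7000 -> fresh
Step 1: SEND seq=5000 -> fresh
Step 2: DROP seq=5121 -> fresh
Step 3: SEND seq=5154 -> fresh
Step 4: SEND seq=7013 -> fresh
Step 5: SEND seq=5348 -> fresh
Step 6: SEND seq=5401 -> fresh

Answer: none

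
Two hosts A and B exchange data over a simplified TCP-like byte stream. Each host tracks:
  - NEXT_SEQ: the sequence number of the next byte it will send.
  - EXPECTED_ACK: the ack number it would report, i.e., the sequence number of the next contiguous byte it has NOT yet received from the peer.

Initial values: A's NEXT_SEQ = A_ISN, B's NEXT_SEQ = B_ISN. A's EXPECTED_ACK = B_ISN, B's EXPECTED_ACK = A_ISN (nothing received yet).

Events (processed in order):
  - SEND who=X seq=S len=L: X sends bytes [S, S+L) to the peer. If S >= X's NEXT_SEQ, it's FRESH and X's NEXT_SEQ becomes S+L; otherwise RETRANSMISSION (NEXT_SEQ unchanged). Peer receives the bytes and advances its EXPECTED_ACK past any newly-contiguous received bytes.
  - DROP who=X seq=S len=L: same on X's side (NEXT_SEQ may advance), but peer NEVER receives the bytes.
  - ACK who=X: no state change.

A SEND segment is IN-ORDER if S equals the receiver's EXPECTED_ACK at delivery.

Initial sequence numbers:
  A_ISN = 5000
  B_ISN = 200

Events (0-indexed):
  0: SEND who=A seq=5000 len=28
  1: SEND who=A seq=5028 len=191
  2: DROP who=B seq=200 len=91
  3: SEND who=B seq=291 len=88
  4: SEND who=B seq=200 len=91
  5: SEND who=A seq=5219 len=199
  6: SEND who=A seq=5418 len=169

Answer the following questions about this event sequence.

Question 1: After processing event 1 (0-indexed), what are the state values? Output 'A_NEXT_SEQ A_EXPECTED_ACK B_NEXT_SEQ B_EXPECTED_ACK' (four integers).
After event 0: A_seq=5028 A_ack=200 B_seq=200 B_ack=5028
After event 1: A_seq=5219 A_ack=200 B_seq=200 B_ack=5219

5219 200 200 5219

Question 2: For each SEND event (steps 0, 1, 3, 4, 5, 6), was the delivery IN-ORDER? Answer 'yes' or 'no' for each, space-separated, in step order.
Answer: yes yes no yes yes yes

Derivation:
Step 0: SEND seq=5000 -> in-order
Step 1: SEND seq=5028 -> in-order
Step 3: SEND seq=291 -> out-of-order
Step 4: SEND seq=200 -> in-order
Step 5: SEND seq=5219 -> in-order
Step 6: SEND seq=5418 -> in-order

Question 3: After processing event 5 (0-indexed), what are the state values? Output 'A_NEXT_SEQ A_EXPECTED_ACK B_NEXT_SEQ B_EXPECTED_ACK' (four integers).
After event 0: A_seq=5028 A_ack=200 B_seq=200 B_ack=5028
After event 1: A_seq=5219 A_ack=200 B_seq=200 B_ack=5219
After event 2: A_seq=5219 A_ack=200 B_seq=291 B_ack=5219
After event 3: A_seq=5219 A_ack=200 B_seq=379 B_ack=5219
After event 4: A_seq=5219 A_ack=379 B_seq=379 B_ack=5219
After event 5: A_seq=5418 A_ack=379 B_seq=379 B_ack=5418

5418 379 379 5418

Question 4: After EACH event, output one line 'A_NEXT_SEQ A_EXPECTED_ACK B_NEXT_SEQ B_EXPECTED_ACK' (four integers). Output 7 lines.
5028 200 200 5028
5219 200 200 5219
5219 200 291 5219
5219 200 379 5219
5219 379 379 5219
5418 379 379 5418
5587 379 379 5587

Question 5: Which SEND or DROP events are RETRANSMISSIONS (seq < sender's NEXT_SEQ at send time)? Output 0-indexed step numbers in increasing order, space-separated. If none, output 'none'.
Answer: 4

Derivation:
Step 0: SEND seq=5000 -> fresh
Step 1: SEND seq=5028 -> fresh
Step 2: DROP seq=200 -> fresh
Step 3: SEND seq=291 -> fresh
Step 4: SEND seq=200 -> retransmit
Step 5: SEND seq=5219 -> fresh
Step 6: SEND seq=5418 -> fresh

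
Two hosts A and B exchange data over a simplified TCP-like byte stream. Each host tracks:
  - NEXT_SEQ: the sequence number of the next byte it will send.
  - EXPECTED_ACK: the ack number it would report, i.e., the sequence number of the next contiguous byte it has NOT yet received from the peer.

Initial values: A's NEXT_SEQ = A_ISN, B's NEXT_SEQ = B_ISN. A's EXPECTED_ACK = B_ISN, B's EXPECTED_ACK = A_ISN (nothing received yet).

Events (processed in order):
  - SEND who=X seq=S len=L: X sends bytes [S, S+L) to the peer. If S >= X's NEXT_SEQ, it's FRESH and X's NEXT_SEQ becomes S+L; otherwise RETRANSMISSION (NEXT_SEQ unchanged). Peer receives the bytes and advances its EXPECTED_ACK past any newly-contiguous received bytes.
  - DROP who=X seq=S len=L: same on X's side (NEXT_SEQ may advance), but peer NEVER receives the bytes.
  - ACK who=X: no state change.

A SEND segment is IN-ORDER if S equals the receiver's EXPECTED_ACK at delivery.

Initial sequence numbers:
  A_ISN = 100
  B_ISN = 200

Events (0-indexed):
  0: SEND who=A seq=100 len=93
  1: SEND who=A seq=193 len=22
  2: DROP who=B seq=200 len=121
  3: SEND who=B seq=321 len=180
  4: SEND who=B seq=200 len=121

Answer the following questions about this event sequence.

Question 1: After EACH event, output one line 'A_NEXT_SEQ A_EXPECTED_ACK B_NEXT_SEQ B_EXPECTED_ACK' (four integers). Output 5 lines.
193 200 200 193
215 200 200 215
215 200 321 215
215 200 501 215
215 501 501 215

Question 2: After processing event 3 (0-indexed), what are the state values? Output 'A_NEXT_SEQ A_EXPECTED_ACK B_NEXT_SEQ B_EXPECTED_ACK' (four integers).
After event 0: A_seq=193 A_ack=200 B_seq=200 B_ack=193
After event 1: A_seq=215 A_ack=200 B_seq=200 B_ack=215
After event 2: A_seq=215 A_ack=200 B_seq=321 B_ack=215
After event 3: A_seq=215 A_ack=200 B_seq=501 B_ack=215

215 200 501 215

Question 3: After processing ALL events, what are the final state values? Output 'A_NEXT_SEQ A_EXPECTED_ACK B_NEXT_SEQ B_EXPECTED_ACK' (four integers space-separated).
After event 0: A_seq=193 A_ack=200 B_seq=200 B_ack=193
After event 1: A_seq=215 A_ack=200 B_seq=200 B_ack=215
After event 2: A_seq=215 A_ack=200 B_seq=321 B_ack=215
After event 3: A_seq=215 A_ack=200 B_seq=501 B_ack=215
After event 4: A_seq=215 A_ack=501 B_seq=501 B_ack=215

Answer: 215 501 501 215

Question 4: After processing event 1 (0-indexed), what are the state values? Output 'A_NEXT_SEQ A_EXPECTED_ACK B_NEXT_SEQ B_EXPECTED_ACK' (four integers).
After event 0: A_seq=193 A_ack=200 B_seq=200 B_ack=193
After event 1: A_seq=215 A_ack=200 B_seq=200 B_ack=215

215 200 200 215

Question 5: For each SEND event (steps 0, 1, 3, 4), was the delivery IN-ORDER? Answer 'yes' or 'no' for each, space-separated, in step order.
Answer: yes yes no yes

Derivation:
Step 0: SEND seq=100 -> in-order
Step 1: SEND seq=193 -> in-order
Step 3: SEND seq=321 -> out-of-order
Step 4: SEND seq=200 -> in-order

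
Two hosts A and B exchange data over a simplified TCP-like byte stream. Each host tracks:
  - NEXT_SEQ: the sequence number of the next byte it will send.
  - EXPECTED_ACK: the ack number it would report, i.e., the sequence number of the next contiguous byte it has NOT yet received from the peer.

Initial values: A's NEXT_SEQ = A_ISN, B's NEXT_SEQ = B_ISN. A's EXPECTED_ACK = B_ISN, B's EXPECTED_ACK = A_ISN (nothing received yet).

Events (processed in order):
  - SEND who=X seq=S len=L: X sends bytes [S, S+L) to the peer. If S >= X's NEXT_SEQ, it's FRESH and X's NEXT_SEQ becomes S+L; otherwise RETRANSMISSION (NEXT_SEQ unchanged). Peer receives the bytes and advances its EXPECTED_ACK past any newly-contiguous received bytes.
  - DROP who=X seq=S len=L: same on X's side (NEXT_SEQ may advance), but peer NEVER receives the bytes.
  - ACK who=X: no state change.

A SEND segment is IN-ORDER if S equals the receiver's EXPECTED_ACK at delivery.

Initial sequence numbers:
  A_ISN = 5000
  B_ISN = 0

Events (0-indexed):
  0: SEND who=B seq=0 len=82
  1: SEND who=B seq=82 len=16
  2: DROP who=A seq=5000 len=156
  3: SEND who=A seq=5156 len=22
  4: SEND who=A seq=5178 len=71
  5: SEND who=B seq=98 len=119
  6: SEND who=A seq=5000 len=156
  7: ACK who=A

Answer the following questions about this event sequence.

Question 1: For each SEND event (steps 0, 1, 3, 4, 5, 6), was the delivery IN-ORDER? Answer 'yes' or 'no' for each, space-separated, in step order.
Answer: yes yes no no yes yes

Derivation:
Step 0: SEND seq=0 -> in-order
Step 1: SEND seq=82 -> in-order
Step 3: SEND seq=5156 -> out-of-order
Step 4: SEND seq=5178 -> out-of-order
Step 5: SEND seq=98 -> in-order
Step 6: SEND seq=5000 -> in-order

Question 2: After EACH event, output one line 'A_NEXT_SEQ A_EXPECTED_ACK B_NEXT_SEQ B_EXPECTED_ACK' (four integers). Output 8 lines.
5000 82 82 5000
5000 98 98 5000
5156 98 98 5000
5178 98 98 5000
5249 98 98 5000
5249 217 217 5000
5249 217 217 5249
5249 217 217 5249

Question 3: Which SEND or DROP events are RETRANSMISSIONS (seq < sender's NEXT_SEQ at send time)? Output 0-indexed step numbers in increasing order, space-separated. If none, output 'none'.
Answer: 6

Derivation:
Step 0: SEND seq=0 -> fresh
Step 1: SEND seq=82 -> fresh
Step 2: DROP seq=5000 -> fresh
Step 3: SEND seq=5156 -> fresh
Step 4: SEND seq=5178 -> fresh
Step 5: SEND seq=98 -> fresh
Step 6: SEND seq=5000 -> retransmit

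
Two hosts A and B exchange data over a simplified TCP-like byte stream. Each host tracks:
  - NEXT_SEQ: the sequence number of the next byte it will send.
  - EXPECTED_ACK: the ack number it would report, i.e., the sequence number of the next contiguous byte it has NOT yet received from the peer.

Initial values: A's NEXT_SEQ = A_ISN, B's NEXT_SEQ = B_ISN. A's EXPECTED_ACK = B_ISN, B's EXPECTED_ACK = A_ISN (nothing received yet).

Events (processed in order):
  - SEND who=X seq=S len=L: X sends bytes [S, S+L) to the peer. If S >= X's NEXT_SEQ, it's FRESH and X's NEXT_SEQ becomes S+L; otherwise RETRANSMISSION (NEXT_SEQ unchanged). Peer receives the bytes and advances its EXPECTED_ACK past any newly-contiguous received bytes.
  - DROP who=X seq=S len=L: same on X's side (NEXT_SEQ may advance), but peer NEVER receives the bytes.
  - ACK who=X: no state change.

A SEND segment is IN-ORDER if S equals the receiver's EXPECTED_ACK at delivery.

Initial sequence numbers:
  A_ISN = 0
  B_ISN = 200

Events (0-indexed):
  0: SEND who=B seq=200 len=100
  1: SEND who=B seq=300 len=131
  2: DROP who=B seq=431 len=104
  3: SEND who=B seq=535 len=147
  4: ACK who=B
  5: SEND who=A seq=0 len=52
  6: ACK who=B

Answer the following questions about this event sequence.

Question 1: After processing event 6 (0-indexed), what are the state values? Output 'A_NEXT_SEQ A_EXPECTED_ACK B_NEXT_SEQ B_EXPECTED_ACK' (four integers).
After event 0: A_seq=0 A_ack=300 B_seq=300 B_ack=0
After event 1: A_seq=0 A_ack=431 B_seq=431 B_ack=0
After event 2: A_seq=0 A_ack=431 B_seq=535 B_ack=0
After event 3: A_seq=0 A_ack=431 B_seq=682 B_ack=0
After event 4: A_seq=0 A_ack=431 B_seq=682 B_ack=0
After event 5: A_seq=52 A_ack=431 B_seq=682 B_ack=52
After event 6: A_seq=52 A_ack=431 B_seq=682 B_ack=52

52 431 682 52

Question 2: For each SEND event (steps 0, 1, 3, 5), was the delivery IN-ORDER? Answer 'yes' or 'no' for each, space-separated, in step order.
Step 0: SEND seq=200 -> in-order
Step 1: SEND seq=300 -> in-order
Step 3: SEND seq=535 -> out-of-order
Step 5: SEND seq=0 -> in-order

Answer: yes yes no yes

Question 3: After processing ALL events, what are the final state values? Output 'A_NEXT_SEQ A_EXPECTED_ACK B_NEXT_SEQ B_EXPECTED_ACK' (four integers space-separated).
After event 0: A_seq=0 A_ack=300 B_seq=300 B_ack=0
After event 1: A_seq=0 A_ack=431 B_seq=431 B_ack=0
After event 2: A_seq=0 A_ack=431 B_seq=535 B_ack=0
After event 3: A_seq=0 A_ack=431 B_seq=682 B_ack=0
After event 4: A_seq=0 A_ack=431 B_seq=682 B_ack=0
After event 5: A_seq=52 A_ack=431 B_seq=682 B_ack=52
After event 6: A_seq=52 A_ack=431 B_seq=682 B_ack=52

Answer: 52 431 682 52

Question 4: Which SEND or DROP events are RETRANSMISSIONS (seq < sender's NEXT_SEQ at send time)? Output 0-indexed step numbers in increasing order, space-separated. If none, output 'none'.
Step 0: SEND seq=200 -> fresh
Step 1: SEND seq=300 -> fresh
Step 2: DROP seq=431 -> fresh
Step 3: SEND seq=535 -> fresh
Step 5: SEND seq=0 -> fresh

Answer: none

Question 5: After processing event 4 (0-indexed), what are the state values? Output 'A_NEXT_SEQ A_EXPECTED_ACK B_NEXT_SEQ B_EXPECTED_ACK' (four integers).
After event 0: A_seq=0 A_ack=300 B_seq=300 B_ack=0
After event 1: A_seq=0 A_ack=431 B_seq=431 B_ack=0
After event 2: A_seq=0 A_ack=431 B_seq=535 B_ack=0
After event 3: A_seq=0 A_ack=431 B_seq=682 B_ack=0
After event 4: A_seq=0 A_ack=431 B_seq=682 B_ack=0

0 431 682 0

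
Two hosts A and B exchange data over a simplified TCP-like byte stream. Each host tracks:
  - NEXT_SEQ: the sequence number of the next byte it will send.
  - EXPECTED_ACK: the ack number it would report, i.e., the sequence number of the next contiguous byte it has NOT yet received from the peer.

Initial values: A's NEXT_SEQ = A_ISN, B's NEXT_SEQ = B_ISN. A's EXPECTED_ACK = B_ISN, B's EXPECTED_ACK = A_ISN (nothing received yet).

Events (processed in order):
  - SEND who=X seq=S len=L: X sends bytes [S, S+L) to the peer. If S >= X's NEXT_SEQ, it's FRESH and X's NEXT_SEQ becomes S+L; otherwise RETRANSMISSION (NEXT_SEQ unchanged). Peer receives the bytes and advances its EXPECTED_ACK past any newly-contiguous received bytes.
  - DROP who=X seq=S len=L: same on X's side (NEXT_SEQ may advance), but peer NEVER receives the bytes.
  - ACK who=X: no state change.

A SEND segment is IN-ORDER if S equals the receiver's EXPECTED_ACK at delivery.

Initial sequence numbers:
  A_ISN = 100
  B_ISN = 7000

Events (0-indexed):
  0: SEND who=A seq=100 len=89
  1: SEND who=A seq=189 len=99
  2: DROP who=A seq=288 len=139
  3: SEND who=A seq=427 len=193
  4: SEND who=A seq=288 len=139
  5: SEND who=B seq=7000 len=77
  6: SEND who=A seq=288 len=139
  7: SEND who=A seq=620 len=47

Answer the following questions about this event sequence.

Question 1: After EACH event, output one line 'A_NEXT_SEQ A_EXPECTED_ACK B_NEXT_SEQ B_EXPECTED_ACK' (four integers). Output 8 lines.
189 7000 7000 189
288 7000 7000 288
427 7000 7000 288
620 7000 7000 288
620 7000 7000 620
620 7077 7077 620
620 7077 7077 620
667 7077 7077 667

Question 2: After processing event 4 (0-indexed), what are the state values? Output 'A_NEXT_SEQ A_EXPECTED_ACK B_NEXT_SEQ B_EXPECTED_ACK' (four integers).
After event 0: A_seq=189 A_ack=7000 B_seq=7000 B_ack=189
After event 1: A_seq=288 A_ack=7000 B_seq=7000 B_ack=288
After event 2: A_seq=427 A_ack=7000 B_seq=7000 B_ack=288
After event 3: A_seq=620 A_ack=7000 B_seq=7000 B_ack=288
After event 4: A_seq=620 A_ack=7000 B_seq=7000 B_ack=620

620 7000 7000 620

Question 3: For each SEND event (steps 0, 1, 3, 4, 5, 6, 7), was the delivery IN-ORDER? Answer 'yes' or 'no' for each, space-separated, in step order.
Step 0: SEND seq=100 -> in-order
Step 1: SEND seq=189 -> in-order
Step 3: SEND seq=427 -> out-of-order
Step 4: SEND seq=288 -> in-order
Step 5: SEND seq=7000 -> in-order
Step 6: SEND seq=288 -> out-of-order
Step 7: SEND seq=620 -> in-order

Answer: yes yes no yes yes no yes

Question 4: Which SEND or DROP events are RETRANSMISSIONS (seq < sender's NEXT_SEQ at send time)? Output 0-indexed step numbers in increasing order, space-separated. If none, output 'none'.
Step 0: SEND seq=100 -> fresh
Step 1: SEND seq=189 -> fresh
Step 2: DROP seq=288 -> fresh
Step 3: SEND seq=427 -> fresh
Step 4: SEND seq=288 -> retransmit
Step 5: SEND seq=7000 -> fresh
Step 6: SEND seq=288 -> retransmit
Step 7: SEND seq=620 -> fresh

Answer: 4 6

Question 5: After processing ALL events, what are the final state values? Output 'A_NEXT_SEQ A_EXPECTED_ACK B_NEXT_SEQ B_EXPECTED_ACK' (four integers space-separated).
After event 0: A_seq=189 A_ack=7000 B_seq=7000 B_ack=189
After event 1: A_seq=288 A_ack=7000 B_seq=7000 B_ack=288
After event 2: A_seq=427 A_ack=7000 B_seq=7000 B_ack=288
After event 3: A_seq=620 A_ack=7000 B_seq=7000 B_ack=288
After event 4: A_seq=620 A_ack=7000 B_seq=7000 B_ack=620
After event 5: A_seq=620 A_ack=7077 B_seq=7077 B_ack=620
After event 6: A_seq=620 A_ack=7077 B_seq=7077 B_ack=620
After event 7: A_seq=667 A_ack=7077 B_seq=7077 B_ack=667

Answer: 667 7077 7077 667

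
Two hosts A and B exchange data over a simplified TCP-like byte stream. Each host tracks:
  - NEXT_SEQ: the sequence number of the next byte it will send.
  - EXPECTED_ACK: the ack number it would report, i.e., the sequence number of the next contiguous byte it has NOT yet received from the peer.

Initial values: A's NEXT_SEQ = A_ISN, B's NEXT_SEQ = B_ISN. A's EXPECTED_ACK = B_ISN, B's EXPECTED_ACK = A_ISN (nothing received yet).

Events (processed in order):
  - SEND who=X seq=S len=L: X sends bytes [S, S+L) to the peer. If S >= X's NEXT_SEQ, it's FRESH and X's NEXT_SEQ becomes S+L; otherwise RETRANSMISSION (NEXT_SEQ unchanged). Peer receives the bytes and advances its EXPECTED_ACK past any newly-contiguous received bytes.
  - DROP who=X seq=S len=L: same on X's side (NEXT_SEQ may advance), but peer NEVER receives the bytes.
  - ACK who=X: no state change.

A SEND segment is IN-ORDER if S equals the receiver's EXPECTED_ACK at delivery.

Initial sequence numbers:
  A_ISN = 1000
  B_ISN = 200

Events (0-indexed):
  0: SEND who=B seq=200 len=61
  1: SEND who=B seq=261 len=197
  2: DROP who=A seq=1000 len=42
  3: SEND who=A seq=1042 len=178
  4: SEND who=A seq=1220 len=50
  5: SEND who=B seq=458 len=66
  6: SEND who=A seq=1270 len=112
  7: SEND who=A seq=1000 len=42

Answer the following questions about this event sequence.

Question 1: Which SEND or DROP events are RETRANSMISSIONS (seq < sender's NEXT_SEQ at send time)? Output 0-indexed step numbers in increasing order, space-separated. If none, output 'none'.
Answer: 7

Derivation:
Step 0: SEND seq=200 -> fresh
Step 1: SEND seq=261 -> fresh
Step 2: DROP seq=1000 -> fresh
Step 3: SEND seq=1042 -> fresh
Step 4: SEND seq=1220 -> fresh
Step 5: SEND seq=458 -> fresh
Step 6: SEND seq=1270 -> fresh
Step 7: SEND seq=1000 -> retransmit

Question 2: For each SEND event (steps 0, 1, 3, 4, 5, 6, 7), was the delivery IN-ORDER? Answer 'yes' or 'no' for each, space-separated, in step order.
Step 0: SEND seq=200 -> in-order
Step 1: SEND seq=261 -> in-order
Step 3: SEND seq=1042 -> out-of-order
Step 4: SEND seq=1220 -> out-of-order
Step 5: SEND seq=458 -> in-order
Step 6: SEND seq=1270 -> out-of-order
Step 7: SEND seq=1000 -> in-order

Answer: yes yes no no yes no yes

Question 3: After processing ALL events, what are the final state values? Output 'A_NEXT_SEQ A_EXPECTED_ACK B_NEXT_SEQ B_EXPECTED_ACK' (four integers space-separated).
Answer: 1382 524 524 1382

Derivation:
After event 0: A_seq=1000 A_ack=261 B_seq=261 B_ack=1000
After event 1: A_seq=1000 A_ack=458 B_seq=458 B_ack=1000
After event 2: A_seq=1042 A_ack=458 B_seq=458 B_ack=1000
After event 3: A_seq=1220 A_ack=458 B_seq=458 B_ack=1000
After event 4: A_seq=1270 A_ack=458 B_seq=458 B_ack=1000
After event 5: A_seq=1270 A_ack=524 B_seq=524 B_ack=1000
After event 6: A_seq=1382 A_ack=524 B_seq=524 B_ack=1000
After event 7: A_seq=1382 A_ack=524 B_seq=524 B_ack=1382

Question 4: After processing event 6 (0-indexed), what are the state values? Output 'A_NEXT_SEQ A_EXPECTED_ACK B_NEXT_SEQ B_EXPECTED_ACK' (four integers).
After event 0: A_seq=1000 A_ack=261 B_seq=261 B_ack=1000
After event 1: A_seq=1000 A_ack=458 B_seq=458 B_ack=1000
After event 2: A_seq=1042 A_ack=458 B_seq=458 B_ack=1000
After event 3: A_seq=1220 A_ack=458 B_seq=458 B_ack=1000
After event 4: A_seq=1270 A_ack=458 B_seq=458 B_ack=1000
After event 5: A_seq=1270 A_ack=524 B_seq=524 B_ack=1000
After event 6: A_seq=1382 A_ack=524 B_seq=524 B_ack=1000

1382 524 524 1000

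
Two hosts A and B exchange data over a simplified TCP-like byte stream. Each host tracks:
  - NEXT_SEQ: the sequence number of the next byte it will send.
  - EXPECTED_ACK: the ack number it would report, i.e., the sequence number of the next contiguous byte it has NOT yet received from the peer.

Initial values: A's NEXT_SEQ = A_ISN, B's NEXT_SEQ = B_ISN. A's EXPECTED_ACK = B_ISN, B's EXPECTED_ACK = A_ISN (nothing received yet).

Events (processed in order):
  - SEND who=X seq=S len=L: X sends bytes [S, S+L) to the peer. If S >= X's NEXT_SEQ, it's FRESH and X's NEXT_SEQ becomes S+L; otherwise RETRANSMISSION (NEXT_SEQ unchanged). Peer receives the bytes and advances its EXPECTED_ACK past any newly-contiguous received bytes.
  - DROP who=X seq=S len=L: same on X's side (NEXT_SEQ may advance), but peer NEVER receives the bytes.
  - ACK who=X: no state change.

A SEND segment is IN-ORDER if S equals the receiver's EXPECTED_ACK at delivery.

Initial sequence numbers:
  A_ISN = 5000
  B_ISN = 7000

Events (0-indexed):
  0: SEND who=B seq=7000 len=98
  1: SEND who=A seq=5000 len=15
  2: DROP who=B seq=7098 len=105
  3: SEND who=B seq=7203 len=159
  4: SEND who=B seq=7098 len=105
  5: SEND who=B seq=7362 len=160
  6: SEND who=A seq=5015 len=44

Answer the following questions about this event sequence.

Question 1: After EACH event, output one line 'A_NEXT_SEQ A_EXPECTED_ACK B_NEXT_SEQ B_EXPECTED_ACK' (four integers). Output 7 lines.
5000 7098 7098 5000
5015 7098 7098 5015
5015 7098 7203 5015
5015 7098 7362 5015
5015 7362 7362 5015
5015 7522 7522 5015
5059 7522 7522 5059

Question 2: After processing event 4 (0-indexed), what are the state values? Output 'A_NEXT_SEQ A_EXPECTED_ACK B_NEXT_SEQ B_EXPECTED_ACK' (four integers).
After event 0: A_seq=5000 A_ack=7098 B_seq=7098 B_ack=5000
After event 1: A_seq=5015 A_ack=7098 B_seq=7098 B_ack=5015
After event 2: A_seq=5015 A_ack=7098 B_seq=7203 B_ack=5015
After event 3: A_seq=5015 A_ack=7098 B_seq=7362 B_ack=5015
After event 4: A_seq=5015 A_ack=7362 B_seq=7362 B_ack=5015

5015 7362 7362 5015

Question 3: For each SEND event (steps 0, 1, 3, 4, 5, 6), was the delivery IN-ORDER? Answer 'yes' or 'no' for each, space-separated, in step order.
Answer: yes yes no yes yes yes

Derivation:
Step 0: SEND seq=7000 -> in-order
Step 1: SEND seq=5000 -> in-order
Step 3: SEND seq=7203 -> out-of-order
Step 4: SEND seq=7098 -> in-order
Step 5: SEND seq=7362 -> in-order
Step 6: SEND seq=5015 -> in-order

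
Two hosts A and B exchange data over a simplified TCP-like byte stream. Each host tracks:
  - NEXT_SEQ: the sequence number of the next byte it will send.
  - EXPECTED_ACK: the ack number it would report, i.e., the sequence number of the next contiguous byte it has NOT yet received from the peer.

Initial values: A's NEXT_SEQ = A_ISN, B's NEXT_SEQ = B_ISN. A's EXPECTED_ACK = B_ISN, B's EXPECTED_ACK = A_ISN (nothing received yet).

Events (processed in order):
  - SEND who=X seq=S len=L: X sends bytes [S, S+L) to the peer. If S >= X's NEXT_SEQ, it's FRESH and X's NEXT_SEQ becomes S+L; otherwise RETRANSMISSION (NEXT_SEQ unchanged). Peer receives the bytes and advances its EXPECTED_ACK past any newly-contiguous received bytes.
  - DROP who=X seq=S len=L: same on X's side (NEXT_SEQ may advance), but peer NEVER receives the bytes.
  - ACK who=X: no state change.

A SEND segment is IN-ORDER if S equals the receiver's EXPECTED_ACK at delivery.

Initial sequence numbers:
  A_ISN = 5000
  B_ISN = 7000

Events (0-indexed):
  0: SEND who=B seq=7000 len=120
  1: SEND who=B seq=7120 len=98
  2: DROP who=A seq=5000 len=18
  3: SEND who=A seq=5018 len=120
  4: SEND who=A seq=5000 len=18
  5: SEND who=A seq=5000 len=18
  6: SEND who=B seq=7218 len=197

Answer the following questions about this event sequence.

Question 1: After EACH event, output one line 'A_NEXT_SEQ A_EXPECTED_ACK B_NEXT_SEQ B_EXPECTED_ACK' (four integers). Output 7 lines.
5000 7120 7120 5000
5000 7218 7218 5000
5018 7218 7218 5000
5138 7218 7218 5000
5138 7218 7218 5138
5138 7218 7218 5138
5138 7415 7415 5138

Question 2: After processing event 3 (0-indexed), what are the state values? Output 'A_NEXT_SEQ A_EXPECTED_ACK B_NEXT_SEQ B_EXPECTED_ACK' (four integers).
After event 0: A_seq=5000 A_ack=7120 B_seq=7120 B_ack=5000
After event 1: A_seq=5000 A_ack=7218 B_seq=7218 B_ack=5000
After event 2: A_seq=5018 A_ack=7218 B_seq=7218 B_ack=5000
After event 3: A_seq=5138 A_ack=7218 B_seq=7218 B_ack=5000

5138 7218 7218 5000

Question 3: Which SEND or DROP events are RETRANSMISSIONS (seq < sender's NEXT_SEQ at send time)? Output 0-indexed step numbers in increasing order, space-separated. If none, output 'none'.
Step 0: SEND seq=7000 -> fresh
Step 1: SEND seq=7120 -> fresh
Step 2: DROP seq=5000 -> fresh
Step 3: SEND seq=5018 -> fresh
Step 4: SEND seq=5000 -> retransmit
Step 5: SEND seq=5000 -> retransmit
Step 6: SEND seq=7218 -> fresh

Answer: 4 5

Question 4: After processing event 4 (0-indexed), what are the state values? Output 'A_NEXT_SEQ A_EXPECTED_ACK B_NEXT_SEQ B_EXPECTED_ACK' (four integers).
After event 0: A_seq=5000 A_ack=7120 B_seq=7120 B_ack=5000
After event 1: A_seq=5000 A_ack=7218 B_seq=7218 B_ack=5000
After event 2: A_seq=5018 A_ack=7218 B_seq=7218 B_ack=5000
After event 3: A_seq=5138 A_ack=7218 B_seq=7218 B_ack=5000
After event 4: A_seq=5138 A_ack=7218 B_seq=7218 B_ack=5138

5138 7218 7218 5138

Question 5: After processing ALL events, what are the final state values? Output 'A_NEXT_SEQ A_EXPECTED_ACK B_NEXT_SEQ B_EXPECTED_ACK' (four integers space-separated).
After event 0: A_seq=5000 A_ack=7120 B_seq=7120 B_ack=5000
After event 1: A_seq=5000 A_ack=7218 B_seq=7218 B_ack=5000
After event 2: A_seq=5018 A_ack=7218 B_seq=7218 B_ack=5000
After event 3: A_seq=5138 A_ack=7218 B_seq=7218 B_ack=5000
After event 4: A_seq=5138 A_ack=7218 B_seq=7218 B_ack=5138
After event 5: A_seq=5138 A_ack=7218 B_seq=7218 B_ack=5138
After event 6: A_seq=5138 A_ack=7415 B_seq=7415 B_ack=5138

Answer: 5138 7415 7415 5138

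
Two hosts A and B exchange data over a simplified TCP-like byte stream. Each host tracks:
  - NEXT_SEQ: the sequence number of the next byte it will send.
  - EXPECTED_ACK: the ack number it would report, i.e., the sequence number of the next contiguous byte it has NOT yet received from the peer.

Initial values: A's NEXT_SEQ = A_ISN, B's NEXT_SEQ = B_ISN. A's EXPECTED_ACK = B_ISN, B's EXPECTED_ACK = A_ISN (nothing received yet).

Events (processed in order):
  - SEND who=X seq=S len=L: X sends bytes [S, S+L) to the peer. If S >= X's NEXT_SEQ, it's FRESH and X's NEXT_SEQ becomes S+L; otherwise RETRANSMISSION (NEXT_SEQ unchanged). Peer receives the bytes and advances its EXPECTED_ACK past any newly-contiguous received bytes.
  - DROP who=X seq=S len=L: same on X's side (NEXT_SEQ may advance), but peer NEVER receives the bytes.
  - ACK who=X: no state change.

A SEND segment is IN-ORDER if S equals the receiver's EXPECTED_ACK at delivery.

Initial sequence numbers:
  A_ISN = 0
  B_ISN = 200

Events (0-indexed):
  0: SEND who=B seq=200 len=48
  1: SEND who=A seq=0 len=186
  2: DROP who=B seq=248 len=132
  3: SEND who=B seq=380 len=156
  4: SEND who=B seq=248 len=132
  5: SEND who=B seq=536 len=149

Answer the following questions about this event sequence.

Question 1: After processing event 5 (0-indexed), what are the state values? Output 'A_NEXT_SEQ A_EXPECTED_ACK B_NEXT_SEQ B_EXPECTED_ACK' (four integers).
After event 0: A_seq=0 A_ack=248 B_seq=248 B_ack=0
After event 1: A_seq=186 A_ack=248 B_seq=248 B_ack=186
After event 2: A_seq=186 A_ack=248 B_seq=380 B_ack=186
After event 3: A_seq=186 A_ack=248 B_seq=536 B_ack=186
After event 4: A_seq=186 A_ack=536 B_seq=536 B_ack=186
After event 5: A_seq=186 A_ack=685 B_seq=685 B_ack=186

186 685 685 186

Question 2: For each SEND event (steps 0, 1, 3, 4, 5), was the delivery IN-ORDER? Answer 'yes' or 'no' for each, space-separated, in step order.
Answer: yes yes no yes yes

Derivation:
Step 0: SEND seq=200 -> in-order
Step 1: SEND seq=0 -> in-order
Step 3: SEND seq=380 -> out-of-order
Step 4: SEND seq=248 -> in-order
Step 5: SEND seq=536 -> in-order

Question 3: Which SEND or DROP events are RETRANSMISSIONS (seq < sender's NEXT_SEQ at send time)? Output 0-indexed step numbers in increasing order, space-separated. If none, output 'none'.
Answer: 4

Derivation:
Step 0: SEND seq=200 -> fresh
Step 1: SEND seq=0 -> fresh
Step 2: DROP seq=248 -> fresh
Step 3: SEND seq=380 -> fresh
Step 4: SEND seq=248 -> retransmit
Step 5: SEND seq=536 -> fresh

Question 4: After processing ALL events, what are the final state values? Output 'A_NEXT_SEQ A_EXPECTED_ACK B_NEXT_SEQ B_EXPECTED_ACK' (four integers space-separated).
Answer: 186 685 685 186

Derivation:
After event 0: A_seq=0 A_ack=248 B_seq=248 B_ack=0
After event 1: A_seq=186 A_ack=248 B_seq=248 B_ack=186
After event 2: A_seq=186 A_ack=248 B_seq=380 B_ack=186
After event 3: A_seq=186 A_ack=248 B_seq=536 B_ack=186
After event 4: A_seq=186 A_ack=536 B_seq=536 B_ack=186
After event 5: A_seq=186 A_ack=685 B_seq=685 B_ack=186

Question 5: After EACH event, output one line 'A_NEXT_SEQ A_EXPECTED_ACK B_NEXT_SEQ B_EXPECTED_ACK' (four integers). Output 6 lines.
0 248 248 0
186 248 248 186
186 248 380 186
186 248 536 186
186 536 536 186
186 685 685 186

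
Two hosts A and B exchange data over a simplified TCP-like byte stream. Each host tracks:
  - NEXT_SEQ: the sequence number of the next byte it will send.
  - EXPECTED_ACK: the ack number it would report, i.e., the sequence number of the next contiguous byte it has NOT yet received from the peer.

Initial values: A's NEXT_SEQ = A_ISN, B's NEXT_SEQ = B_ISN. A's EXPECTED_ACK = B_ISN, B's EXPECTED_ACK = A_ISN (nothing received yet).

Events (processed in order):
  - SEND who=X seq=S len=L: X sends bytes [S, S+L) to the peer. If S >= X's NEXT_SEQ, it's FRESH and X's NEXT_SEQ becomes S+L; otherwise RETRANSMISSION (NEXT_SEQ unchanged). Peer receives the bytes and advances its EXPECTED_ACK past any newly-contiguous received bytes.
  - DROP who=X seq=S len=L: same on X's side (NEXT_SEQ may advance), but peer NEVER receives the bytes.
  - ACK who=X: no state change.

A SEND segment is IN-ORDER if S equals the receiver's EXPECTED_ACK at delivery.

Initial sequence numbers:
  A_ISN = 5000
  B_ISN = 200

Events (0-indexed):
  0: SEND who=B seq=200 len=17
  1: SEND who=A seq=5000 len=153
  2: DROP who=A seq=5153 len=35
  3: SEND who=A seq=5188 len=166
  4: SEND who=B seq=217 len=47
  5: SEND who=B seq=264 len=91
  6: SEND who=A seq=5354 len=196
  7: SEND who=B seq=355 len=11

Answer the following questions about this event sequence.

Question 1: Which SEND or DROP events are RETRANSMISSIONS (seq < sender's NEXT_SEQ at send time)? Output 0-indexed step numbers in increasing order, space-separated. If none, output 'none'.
Step 0: SEND seq=200 -> fresh
Step 1: SEND seq=5000 -> fresh
Step 2: DROP seq=5153 -> fresh
Step 3: SEND seq=5188 -> fresh
Step 4: SEND seq=217 -> fresh
Step 5: SEND seq=264 -> fresh
Step 6: SEND seq=5354 -> fresh
Step 7: SEND seq=355 -> fresh

Answer: none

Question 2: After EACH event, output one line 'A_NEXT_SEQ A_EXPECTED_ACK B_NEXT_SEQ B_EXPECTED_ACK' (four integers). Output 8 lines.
5000 217 217 5000
5153 217 217 5153
5188 217 217 5153
5354 217 217 5153
5354 264 264 5153
5354 355 355 5153
5550 355 355 5153
5550 366 366 5153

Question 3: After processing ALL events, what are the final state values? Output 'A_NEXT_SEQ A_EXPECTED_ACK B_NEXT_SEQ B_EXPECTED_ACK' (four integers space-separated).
Answer: 5550 366 366 5153

Derivation:
After event 0: A_seq=5000 A_ack=217 B_seq=217 B_ack=5000
After event 1: A_seq=5153 A_ack=217 B_seq=217 B_ack=5153
After event 2: A_seq=5188 A_ack=217 B_seq=217 B_ack=5153
After event 3: A_seq=5354 A_ack=217 B_seq=217 B_ack=5153
After event 4: A_seq=5354 A_ack=264 B_seq=264 B_ack=5153
After event 5: A_seq=5354 A_ack=355 B_seq=355 B_ack=5153
After event 6: A_seq=5550 A_ack=355 B_seq=355 B_ack=5153
After event 7: A_seq=5550 A_ack=366 B_seq=366 B_ack=5153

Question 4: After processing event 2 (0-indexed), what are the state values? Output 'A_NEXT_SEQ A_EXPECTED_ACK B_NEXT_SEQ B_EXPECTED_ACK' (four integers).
After event 0: A_seq=5000 A_ack=217 B_seq=217 B_ack=5000
After event 1: A_seq=5153 A_ack=217 B_seq=217 B_ack=5153
After event 2: A_seq=5188 A_ack=217 B_seq=217 B_ack=5153

5188 217 217 5153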